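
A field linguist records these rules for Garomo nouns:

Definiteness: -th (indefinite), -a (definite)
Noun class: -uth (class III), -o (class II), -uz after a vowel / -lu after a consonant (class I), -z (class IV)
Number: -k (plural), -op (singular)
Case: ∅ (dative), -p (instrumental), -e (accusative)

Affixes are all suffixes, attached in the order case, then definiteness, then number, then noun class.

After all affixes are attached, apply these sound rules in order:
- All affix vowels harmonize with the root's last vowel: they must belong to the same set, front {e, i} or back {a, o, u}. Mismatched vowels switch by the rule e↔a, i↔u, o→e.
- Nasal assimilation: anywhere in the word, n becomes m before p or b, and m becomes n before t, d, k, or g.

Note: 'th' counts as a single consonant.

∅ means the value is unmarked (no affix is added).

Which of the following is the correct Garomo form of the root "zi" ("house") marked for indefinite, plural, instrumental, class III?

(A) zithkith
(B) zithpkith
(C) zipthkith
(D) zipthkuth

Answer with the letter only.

Attach case instrumental -p → zip.
Attach definiteness indefinite -th → zipth.
Attach number plural -k → zipthk.
Attach noun class class III -uth → zipthkuth.
Apply vowel harmony: zipthkuth → zipthkith.
Nasal assimilation: no change.
So the correct form is zipthkith, option (C).
(D) zipthkuth is wrong: it fails to apply the sound rule(s).
(A) zithkith is wrong: it uses dative instead of instrumental for case.
(B) zithpkith is wrong: it has the affixes in the wrong order.

C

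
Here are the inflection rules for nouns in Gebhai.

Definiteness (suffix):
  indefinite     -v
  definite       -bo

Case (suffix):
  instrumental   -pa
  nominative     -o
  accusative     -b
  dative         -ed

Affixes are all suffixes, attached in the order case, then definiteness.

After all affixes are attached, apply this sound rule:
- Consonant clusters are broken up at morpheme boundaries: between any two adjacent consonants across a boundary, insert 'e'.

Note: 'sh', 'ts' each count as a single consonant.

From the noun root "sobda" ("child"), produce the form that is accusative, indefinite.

Attach case accusative -b → sobdab.
Attach definiteness indefinite -v → sobdabv.
Apply epenthesis: sobdabv → sobdabev.

sobdabev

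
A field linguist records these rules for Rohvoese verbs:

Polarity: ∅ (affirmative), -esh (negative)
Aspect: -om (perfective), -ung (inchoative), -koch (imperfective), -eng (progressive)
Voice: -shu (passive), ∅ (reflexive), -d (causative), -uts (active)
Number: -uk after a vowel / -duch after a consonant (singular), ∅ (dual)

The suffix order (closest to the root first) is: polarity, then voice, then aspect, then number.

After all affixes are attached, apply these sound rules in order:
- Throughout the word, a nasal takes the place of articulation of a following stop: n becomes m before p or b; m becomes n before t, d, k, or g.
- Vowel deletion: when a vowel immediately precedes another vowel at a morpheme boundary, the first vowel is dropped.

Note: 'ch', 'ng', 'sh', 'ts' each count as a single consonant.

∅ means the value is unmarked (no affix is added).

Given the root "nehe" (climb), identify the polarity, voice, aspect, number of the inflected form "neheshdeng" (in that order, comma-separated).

Segment: nehe-esh-d-eng.
polarity: -esh → negative.
voice: -d → causative.
aspect: -eng → progressive.
number: ∅ → dual.

negative, causative, progressive, dual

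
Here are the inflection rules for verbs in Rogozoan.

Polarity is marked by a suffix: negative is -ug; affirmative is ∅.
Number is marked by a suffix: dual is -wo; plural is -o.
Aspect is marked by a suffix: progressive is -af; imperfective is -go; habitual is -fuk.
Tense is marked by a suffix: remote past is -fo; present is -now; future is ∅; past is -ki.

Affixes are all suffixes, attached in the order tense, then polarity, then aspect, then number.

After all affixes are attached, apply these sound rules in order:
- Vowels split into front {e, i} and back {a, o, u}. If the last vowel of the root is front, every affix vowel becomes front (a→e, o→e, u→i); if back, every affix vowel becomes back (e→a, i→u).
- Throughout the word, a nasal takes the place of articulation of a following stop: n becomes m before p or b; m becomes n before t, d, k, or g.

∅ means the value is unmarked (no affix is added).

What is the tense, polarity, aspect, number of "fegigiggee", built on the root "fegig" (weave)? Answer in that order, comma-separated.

future, negative, imperfective, plural

Segment: fegig-ug-go-o.
tense: ∅ → future.
polarity: -ug → negative.
aspect: -go → imperfective.
number: -o → plural.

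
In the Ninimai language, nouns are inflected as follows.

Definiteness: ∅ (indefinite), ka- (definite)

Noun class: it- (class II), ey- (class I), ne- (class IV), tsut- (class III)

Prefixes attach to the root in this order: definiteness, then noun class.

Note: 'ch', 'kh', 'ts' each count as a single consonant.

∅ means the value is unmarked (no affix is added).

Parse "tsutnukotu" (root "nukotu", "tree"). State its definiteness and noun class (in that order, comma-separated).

Segment: tsut-nukotu.
definiteness: ∅ → indefinite.
noun class: tsut- → class III.

indefinite, class III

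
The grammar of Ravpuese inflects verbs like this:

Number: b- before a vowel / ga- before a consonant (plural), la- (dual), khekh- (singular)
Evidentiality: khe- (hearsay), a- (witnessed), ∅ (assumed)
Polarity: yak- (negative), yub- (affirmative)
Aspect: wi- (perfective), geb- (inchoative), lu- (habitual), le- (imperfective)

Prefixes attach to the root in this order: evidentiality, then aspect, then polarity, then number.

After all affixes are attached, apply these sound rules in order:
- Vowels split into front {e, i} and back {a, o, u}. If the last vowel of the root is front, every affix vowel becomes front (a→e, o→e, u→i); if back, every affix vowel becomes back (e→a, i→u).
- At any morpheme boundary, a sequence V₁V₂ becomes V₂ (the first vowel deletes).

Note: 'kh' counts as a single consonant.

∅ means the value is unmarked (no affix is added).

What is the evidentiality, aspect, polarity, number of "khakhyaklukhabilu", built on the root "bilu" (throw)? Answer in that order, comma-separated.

Segment: khekh-yak-lu-khe-bilu.
evidentiality: khe- → hearsay.
aspect: lu- → habitual.
polarity: yak- → negative.
number: khekh- → singular.

hearsay, habitual, negative, singular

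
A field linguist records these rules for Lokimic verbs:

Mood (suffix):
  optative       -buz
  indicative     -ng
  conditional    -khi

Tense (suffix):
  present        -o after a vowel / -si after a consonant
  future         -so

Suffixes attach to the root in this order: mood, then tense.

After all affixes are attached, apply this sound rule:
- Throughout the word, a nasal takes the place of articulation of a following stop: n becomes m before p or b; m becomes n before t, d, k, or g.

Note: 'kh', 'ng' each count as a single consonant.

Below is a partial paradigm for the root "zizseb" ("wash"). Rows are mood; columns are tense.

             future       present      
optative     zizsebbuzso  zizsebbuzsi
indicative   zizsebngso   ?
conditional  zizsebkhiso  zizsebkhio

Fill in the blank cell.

Attach mood indicative -ng → zizsebng.
Attach tense present -si (after consonant 'ng') → zizsebngsi.
Nasal assimilation: no change.

zizsebngsi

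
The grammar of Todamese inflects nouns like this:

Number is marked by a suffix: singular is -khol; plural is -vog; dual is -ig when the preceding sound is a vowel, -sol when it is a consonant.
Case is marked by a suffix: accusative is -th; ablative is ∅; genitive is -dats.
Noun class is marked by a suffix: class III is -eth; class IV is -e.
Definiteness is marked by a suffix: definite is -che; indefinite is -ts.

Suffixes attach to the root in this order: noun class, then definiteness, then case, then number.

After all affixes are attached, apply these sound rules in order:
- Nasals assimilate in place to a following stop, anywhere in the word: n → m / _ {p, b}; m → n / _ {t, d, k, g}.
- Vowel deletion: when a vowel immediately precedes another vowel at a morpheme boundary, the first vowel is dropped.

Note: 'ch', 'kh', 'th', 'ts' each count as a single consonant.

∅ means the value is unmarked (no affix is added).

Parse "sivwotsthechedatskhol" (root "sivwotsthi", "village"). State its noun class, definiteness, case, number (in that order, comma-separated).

Segment: sivwotsthi-e-che-dats-khol.
noun class: -e → class IV.
definiteness: -che → definite.
case: -dats → genitive.
number: -khol → singular.

class IV, definite, genitive, singular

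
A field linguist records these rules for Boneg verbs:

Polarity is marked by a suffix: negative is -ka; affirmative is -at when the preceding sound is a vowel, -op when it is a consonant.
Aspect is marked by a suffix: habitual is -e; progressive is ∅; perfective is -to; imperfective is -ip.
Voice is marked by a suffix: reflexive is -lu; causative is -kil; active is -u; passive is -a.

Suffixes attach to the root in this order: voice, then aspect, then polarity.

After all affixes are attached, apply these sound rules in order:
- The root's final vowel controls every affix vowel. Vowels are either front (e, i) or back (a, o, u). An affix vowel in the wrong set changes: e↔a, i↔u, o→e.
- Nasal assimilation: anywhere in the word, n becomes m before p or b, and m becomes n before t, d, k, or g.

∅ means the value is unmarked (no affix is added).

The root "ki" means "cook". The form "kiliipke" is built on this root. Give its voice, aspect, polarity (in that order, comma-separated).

reflexive, imperfective, negative

Segment: ki-lu-ip-ka.
voice: -lu → reflexive.
aspect: -ip → imperfective.
polarity: -ka → negative.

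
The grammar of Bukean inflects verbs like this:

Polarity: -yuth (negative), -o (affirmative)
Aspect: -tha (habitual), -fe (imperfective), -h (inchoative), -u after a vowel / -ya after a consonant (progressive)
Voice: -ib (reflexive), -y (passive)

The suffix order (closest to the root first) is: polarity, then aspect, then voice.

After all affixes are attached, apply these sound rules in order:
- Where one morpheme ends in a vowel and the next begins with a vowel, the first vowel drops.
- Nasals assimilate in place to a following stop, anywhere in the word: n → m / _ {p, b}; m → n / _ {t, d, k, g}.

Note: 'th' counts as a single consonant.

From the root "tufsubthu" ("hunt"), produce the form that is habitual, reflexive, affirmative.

Attach polarity affirmative -o → tufsubthuo.
Attach aspect habitual -tha → tufsubthuotha.
Attach voice reflexive -ib → tufsubthuothaib.
Apply vowel deletion: tufsubthuothaib → tufsubthothib.
Nasal assimilation: no change.

tufsubthothib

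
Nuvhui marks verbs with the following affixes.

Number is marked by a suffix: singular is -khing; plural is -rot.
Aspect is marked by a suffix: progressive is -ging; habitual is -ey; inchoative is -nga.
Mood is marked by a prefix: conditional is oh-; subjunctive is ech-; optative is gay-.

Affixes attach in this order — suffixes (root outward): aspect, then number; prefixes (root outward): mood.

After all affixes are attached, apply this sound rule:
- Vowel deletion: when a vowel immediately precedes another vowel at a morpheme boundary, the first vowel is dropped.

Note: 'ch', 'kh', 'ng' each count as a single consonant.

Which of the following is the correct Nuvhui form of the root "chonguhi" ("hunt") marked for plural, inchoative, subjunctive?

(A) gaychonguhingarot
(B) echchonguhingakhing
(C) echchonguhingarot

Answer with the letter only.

C

Attach mood subjunctive ech- → echchonguhi.
Attach aspect inchoative -nga → echchonguhinga.
Attach number plural -rot → echchonguhingarot.
Vowel deletion: no change.
So the correct form is echchonguhingarot, option (C).
(A) gaychonguhingarot is wrong: it uses optative instead of subjunctive for mood.
(B) echchonguhingakhing is wrong: it uses singular instead of plural for number.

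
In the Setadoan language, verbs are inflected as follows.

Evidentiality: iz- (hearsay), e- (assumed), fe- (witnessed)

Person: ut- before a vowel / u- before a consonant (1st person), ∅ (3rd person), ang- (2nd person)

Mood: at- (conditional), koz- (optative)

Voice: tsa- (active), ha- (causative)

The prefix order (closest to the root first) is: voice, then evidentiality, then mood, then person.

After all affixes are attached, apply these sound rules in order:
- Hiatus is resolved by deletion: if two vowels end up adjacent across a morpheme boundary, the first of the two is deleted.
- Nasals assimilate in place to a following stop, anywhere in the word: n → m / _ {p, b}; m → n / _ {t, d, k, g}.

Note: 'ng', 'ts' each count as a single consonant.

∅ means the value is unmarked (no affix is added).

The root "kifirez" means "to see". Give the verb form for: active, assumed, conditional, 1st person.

Attach voice active tsa- → tsakifirez.
Attach evidentiality assumed e- → etsakifirez.
Attach mood conditional at- → atetsakifirez.
Attach person 1st person ut- (before vowel 'a') → utatetsakifirez.
Vowel deletion: no change.
Nasal assimilation: no change.

utatetsakifirez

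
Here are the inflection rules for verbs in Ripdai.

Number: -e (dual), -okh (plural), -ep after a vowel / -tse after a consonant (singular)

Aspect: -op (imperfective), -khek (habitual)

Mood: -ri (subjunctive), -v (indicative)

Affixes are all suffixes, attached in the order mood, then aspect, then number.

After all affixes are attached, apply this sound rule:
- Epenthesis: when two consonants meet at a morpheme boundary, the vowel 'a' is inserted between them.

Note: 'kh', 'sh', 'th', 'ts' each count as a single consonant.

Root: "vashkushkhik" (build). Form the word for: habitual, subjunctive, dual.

Attach mood subjunctive -ri → vashkushkhikri.
Attach aspect habitual -khek → vashkushkhikrikhek.
Attach number dual -e → vashkushkhikrikheke.
Apply epenthesis: vashkushkhikrikheke → vashkushkhikarikheke.

vashkushkhikarikheke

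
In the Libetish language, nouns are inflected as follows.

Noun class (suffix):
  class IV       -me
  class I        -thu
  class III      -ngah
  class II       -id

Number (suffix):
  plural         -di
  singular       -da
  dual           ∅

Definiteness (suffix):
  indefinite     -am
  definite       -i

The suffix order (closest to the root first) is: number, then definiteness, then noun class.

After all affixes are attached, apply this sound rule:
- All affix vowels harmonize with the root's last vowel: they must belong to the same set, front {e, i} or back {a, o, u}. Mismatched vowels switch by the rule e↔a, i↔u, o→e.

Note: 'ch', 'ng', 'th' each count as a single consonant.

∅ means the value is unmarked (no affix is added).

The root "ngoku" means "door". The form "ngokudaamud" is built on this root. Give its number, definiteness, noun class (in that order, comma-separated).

singular, indefinite, class II

Segment: ngoku-da-am-id.
number: -da → singular.
definiteness: -am → indefinite.
noun class: -id → class II.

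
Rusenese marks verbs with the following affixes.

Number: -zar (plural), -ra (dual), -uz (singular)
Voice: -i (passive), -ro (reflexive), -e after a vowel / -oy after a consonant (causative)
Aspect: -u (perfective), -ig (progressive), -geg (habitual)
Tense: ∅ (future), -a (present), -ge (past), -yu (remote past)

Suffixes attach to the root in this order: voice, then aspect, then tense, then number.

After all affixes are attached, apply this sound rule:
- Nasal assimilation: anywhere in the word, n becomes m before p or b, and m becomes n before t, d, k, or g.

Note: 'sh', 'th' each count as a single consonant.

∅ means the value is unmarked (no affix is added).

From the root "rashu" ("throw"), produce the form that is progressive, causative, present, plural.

Attach voice causative -e (after vowel 'u') → rashue.
Attach aspect progressive -ig → rashueig.
Attach tense present -a → rashueiga.
Attach number plural -zar → rashueigazar.
Nasal assimilation: no change.

rashueigazar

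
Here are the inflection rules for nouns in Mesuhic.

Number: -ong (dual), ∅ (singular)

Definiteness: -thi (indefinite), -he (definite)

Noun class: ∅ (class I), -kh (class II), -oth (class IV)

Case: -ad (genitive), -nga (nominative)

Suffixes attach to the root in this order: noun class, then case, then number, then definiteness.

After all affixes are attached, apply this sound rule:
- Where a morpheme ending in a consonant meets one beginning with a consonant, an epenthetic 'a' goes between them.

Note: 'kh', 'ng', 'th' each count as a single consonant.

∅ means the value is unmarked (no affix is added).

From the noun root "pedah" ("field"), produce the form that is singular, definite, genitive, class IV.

pedahothadahe

Attach noun class class IV -oth → pedahoth.
Attach case genitive -ad → pedahothad.
number = singular: zero marking, form stays pedahothad.
Attach definiteness definite -he → pedahothadhe.
Apply epenthesis: pedahothadhe → pedahothadahe.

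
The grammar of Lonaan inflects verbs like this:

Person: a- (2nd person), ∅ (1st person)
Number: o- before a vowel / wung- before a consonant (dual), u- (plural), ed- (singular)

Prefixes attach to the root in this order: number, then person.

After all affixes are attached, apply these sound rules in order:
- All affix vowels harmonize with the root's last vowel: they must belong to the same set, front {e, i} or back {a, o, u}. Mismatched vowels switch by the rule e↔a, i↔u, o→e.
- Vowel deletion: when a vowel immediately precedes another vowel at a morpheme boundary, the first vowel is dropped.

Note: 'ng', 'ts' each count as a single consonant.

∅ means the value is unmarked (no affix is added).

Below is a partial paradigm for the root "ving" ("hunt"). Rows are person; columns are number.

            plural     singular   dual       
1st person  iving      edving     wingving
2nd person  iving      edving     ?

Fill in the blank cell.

Attach number dual wung- (before consonant 'v') → wungving.
Attach person 2nd person a- → awungving.
Apply vowel harmony: awungving → ewingving.
Vowel deletion: no change.

ewingving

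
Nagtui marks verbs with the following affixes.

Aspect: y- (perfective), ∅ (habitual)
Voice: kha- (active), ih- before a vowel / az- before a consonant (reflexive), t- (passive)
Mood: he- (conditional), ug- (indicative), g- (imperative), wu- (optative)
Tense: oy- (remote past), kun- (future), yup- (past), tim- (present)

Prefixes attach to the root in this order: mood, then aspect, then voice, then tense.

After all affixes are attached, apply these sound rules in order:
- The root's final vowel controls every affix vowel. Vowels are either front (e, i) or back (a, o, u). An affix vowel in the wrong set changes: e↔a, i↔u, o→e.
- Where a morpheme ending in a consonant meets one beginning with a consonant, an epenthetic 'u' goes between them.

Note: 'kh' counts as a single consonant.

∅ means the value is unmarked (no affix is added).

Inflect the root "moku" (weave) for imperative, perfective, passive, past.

yuputuyugumoku

Attach mood imperative g- → gmoku.
Attach aspect perfective y- → ygmoku.
Attach voice passive t- → tygmoku.
Attach tense past yup- → yuptygmoku.
Vowel harmony: no change.
Apply epenthesis: yuptygmoku → yuputuyugumoku.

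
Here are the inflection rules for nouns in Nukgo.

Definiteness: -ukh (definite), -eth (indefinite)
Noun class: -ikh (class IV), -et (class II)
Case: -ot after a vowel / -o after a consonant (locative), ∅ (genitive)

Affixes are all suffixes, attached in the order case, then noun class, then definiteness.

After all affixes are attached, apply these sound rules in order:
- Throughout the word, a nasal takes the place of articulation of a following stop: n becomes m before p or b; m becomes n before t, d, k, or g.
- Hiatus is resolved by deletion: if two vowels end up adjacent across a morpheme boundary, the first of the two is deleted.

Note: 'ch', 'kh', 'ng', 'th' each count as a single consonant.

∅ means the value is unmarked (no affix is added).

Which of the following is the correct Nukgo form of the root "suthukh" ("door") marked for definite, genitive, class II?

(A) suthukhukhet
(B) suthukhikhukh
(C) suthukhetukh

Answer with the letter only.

C

case = genitive: zero marking, form stays suthukh.
Attach noun class class II -et → suthukhet.
Attach definiteness definite -ukh → suthukhetukh.
Nasal assimilation: no change.
Vowel deletion: no change.
So the correct form is suthukhetukh, option (C).
(A) suthukhukhet is wrong: it has the affixes in the wrong order.
(B) suthukhikhukh is wrong: it uses class IV instead of class II for noun class.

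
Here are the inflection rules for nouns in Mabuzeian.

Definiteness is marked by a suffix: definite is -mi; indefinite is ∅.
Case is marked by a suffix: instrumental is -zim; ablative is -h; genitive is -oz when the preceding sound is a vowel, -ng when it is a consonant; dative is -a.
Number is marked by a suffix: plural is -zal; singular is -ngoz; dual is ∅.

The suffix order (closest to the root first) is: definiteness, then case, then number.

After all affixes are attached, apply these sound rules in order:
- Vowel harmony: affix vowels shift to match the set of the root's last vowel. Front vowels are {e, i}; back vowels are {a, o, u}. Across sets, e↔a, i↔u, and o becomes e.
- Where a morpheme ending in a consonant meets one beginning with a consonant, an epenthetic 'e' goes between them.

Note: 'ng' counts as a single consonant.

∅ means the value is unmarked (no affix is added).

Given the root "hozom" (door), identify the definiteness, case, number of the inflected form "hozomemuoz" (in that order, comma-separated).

Segment: hozom-mi-oz.
definiteness: -mi → definite.
case: -oz/ng → genitive.
number: ∅ → dual.

definite, genitive, dual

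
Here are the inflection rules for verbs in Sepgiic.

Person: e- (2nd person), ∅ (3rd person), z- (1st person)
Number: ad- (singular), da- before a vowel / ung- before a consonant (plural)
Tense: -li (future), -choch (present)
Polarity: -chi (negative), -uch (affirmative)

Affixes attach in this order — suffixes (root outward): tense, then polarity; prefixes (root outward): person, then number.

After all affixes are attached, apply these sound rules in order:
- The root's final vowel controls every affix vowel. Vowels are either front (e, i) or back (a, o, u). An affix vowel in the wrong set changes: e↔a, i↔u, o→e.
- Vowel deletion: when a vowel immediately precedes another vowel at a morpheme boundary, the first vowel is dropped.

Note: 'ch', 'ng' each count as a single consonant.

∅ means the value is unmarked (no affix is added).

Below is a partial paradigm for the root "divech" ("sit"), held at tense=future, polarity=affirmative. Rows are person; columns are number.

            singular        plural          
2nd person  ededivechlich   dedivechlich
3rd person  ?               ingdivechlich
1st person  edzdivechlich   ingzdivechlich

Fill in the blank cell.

person = 3rd person: zero marking, form stays divech.
Attach number singular ad- → addivech.
Attach tense future -li → addivechli.
Attach polarity affirmative -uch → addivechliuch.
Apply vowel harmony: addivechliuch → eddivechliich.
Apply vowel deletion: eddivechliich → eddivechlich.

eddivechlich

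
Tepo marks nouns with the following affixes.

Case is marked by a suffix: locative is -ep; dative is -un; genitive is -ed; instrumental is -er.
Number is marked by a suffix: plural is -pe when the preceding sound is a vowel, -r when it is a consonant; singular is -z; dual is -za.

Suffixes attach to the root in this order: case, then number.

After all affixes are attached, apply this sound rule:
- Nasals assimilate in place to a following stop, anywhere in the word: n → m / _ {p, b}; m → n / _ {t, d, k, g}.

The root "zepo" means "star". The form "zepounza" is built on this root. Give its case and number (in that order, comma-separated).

dative, dual

Segment: zepo-un-za.
case: -un → dative.
number: -za → dual.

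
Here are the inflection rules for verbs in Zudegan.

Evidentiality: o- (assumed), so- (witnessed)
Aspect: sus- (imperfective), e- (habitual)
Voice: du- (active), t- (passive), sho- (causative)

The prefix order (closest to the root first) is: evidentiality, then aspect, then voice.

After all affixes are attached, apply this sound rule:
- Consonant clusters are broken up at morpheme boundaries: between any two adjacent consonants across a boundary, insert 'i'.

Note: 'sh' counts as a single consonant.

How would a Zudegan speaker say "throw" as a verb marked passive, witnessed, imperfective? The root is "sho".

tisusisosho

Attach evidentiality witnessed so- → sosho.
Attach aspect imperfective sus- → sussosho.
Attach voice passive t- → tsussosho.
Apply epenthesis: tsussosho → tisusisosho.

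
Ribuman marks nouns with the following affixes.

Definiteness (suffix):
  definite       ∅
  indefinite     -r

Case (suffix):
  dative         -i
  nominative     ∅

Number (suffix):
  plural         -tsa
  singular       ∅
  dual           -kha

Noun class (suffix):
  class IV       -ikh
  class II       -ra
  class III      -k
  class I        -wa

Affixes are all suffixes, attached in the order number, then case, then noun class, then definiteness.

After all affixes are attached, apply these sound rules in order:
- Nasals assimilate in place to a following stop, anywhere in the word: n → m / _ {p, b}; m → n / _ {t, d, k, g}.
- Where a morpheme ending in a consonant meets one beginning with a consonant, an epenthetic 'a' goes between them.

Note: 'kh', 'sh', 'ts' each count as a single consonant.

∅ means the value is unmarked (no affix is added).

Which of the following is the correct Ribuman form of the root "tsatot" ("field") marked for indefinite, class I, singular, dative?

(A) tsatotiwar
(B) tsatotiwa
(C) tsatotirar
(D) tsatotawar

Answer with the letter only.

number = singular: zero marking, form stays tsatot.
Attach case dative -i → tsatoti.
Attach noun class class I -wa → tsatotiwa.
Attach definiteness indefinite -r → tsatotiwar.
Nasal assimilation: no change.
Epenthesis: no change.
So the correct form is tsatotiwar, option (A).
(C) tsatotirar is wrong: it uses class II instead of class I for noun class.
(D) tsatotawar is wrong: it uses nominative instead of dative for case.
(B) tsatotiwa is wrong: it uses definite instead of indefinite for definiteness.

A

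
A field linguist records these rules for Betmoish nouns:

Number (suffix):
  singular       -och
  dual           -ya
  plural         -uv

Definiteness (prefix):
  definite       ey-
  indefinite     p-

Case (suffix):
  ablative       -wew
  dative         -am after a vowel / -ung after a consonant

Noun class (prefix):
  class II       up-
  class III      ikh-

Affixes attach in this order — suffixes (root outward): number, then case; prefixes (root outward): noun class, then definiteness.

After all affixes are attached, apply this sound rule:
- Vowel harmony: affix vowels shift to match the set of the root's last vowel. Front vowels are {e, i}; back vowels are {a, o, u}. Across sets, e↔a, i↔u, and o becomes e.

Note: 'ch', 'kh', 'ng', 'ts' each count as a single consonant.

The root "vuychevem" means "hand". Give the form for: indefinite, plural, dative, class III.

pikhvuychevemiving

Attach noun class class III ikh- → ikhvuychevem.
Attach number plural -uv → ikhvuychevemuv.
Attach definiteness indefinite p- → pikhvuychevemuv.
Attach case dative -ung (after consonant 'v') → pikhvuychevemuvung.
Apply vowel harmony: pikhvuychevemuvung → pikhvuychevemiving.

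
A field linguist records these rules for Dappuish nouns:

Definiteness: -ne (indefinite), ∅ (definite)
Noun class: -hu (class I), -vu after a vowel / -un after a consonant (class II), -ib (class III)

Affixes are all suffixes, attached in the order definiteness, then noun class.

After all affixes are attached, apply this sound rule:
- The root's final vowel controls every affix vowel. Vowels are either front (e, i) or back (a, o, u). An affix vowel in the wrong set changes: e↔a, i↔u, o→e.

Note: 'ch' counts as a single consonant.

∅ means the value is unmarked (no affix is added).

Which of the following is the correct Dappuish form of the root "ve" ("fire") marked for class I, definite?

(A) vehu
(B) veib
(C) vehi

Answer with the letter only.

definiteness = definite: zero marking, form stays ve.
Attach noun class class I -hu → vehu.
Apply vowel harmony: vehu → vehi.
So the correct form is vehi, option (C).
(A) vehu is wrong: it fails to apply the sound rule(s).
(B) veib is wrong: it uses class III instead of class I for noun class.

C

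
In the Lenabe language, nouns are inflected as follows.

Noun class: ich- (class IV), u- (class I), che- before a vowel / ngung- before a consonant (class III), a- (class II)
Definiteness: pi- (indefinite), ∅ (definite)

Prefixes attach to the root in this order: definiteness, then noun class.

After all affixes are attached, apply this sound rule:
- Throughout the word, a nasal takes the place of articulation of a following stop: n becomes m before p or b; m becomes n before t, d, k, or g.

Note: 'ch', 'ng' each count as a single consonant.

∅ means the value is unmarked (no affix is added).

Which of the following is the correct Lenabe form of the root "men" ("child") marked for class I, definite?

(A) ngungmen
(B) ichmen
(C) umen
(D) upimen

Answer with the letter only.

definiteness = definite: zero marking, form stays men.
Attach noun class class I u- → umen.
Nasal assimilation: no change.
So the correct form is umen, option (C).
(B) ichmen is wrong: it uses class IV instead of class I for noun class.
(A) ngungmen is wrong: it uses class III instead of class I for noun class.
(D) upimen is wrong: it uses indefinite instead of definite for definiteness.

C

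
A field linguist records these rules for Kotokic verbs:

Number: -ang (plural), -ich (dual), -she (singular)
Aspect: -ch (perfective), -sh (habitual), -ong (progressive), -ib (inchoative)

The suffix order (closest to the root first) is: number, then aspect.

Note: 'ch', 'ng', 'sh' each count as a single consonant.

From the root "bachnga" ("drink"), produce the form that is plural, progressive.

bachngaangong

Attach number plural -ang → bachngaang.
Attach aspect progressive -ong → bachngaangong.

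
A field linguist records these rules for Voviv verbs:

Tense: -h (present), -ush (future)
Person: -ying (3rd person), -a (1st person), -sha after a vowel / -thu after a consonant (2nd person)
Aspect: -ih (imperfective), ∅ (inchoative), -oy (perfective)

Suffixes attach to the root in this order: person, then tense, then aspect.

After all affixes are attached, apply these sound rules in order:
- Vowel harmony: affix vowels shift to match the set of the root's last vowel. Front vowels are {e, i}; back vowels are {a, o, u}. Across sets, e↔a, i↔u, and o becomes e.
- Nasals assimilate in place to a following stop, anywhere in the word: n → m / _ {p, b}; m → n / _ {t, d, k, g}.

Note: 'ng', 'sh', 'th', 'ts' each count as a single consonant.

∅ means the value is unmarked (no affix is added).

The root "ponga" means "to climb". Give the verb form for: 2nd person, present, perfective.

pongashahoy

Attach person 2nd person -sha (after vowel 'a') → pongasha.
Attach tense present -h → pongashah.
Attach aspect perfective -oy → pongashahoy.
Vowel harmony: no change.
Nasal assimilation: no change.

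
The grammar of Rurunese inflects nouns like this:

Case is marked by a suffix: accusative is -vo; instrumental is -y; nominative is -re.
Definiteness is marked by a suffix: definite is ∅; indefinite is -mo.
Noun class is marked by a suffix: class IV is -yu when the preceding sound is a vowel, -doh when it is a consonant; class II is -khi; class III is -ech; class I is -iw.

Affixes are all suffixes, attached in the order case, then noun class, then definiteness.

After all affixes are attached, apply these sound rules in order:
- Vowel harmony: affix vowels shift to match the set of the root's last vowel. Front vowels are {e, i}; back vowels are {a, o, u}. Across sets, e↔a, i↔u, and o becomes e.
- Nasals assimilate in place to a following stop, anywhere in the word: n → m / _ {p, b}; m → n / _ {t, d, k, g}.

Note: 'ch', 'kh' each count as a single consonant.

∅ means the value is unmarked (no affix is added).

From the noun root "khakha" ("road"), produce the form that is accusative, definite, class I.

Attach case accusative -vo → khakhavo.
Attach noun class class I -iw → khakhavoiw.
definiteness = definite: zero marking, form stays khakhavoiw.
Apply vowel harmony: khakhavoiw → khakhavouw.
Nasal assimilation: no change.

khakhavouw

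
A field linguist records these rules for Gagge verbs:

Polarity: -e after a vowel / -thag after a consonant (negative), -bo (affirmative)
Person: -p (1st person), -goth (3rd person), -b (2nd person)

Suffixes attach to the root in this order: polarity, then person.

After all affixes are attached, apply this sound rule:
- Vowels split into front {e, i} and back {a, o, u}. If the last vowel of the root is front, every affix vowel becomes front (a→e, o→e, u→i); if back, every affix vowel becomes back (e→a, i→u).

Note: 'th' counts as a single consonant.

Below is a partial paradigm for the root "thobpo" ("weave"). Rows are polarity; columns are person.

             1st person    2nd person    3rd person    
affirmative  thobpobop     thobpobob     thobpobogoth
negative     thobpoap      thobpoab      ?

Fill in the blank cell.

thobpoagoth

Attach polarity negative -e (after vowel 'o') → thobpoe.
Attach person 3rd person -goth → thobpoegoth.
Apply vowel harmony: thobpoegoth → thobpoagoth.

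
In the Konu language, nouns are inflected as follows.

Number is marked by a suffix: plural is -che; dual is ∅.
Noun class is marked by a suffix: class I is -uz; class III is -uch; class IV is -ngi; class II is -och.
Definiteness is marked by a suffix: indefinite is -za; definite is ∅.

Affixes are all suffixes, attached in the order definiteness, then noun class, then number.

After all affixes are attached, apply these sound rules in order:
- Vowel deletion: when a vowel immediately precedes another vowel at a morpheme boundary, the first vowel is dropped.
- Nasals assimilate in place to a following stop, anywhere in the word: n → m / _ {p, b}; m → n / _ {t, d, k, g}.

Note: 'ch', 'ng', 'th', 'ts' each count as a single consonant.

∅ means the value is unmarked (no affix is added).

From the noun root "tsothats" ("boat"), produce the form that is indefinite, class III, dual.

Attach definiteness indefinite -za → tsothatsza.
Attach noun class class III -uch → tsothatszauch.
number = dual: zero marking, form stays tsothatszauch.
Apply vowel deletion: tsothatszauch → tsothatszuch.
Nasal assimilation: no change.

tsothatszuch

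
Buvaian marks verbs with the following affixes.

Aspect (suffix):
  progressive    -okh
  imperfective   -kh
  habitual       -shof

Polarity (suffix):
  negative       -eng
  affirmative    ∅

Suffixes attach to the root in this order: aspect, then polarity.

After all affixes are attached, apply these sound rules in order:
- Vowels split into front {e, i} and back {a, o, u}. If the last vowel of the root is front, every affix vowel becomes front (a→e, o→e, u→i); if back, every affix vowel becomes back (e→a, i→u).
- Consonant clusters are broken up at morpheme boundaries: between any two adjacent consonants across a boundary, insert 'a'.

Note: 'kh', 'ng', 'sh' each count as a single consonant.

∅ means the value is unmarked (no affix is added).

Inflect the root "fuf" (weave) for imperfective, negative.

fufakhang

Attach aspect imperfective -kh → fufkh.
Attach polarity negative -eng → fufkheng.
Apply vowel harmony: fufkheng → fufkhang.
Apply epenthesis: fufkhang → fufakhang.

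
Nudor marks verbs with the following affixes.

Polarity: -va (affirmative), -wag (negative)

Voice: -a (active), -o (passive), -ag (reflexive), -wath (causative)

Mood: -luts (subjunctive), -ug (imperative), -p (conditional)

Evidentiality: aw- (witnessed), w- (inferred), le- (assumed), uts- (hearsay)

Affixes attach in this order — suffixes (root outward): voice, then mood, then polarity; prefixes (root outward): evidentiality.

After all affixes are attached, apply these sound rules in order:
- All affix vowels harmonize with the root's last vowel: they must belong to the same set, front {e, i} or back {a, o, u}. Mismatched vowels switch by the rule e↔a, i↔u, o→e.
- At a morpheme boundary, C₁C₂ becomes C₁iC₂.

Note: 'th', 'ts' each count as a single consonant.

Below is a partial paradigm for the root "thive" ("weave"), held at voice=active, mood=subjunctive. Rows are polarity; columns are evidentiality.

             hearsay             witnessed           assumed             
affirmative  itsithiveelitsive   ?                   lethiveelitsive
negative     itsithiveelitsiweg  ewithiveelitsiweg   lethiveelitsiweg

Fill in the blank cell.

Attach voice active -a → thivea.
Attach mood subjunctive -luts → thivealuts.
Attach evidentiality witnessed aw- → awthivealuts.
Attach polarity affirmative -va → awthivealutsva.
Apply vowel harmony: awthivealutsva → ewthiveelitsve.
Apply epenthesis: ewthiveelitsve → ewithiveelitsive.

ewithiveelitsive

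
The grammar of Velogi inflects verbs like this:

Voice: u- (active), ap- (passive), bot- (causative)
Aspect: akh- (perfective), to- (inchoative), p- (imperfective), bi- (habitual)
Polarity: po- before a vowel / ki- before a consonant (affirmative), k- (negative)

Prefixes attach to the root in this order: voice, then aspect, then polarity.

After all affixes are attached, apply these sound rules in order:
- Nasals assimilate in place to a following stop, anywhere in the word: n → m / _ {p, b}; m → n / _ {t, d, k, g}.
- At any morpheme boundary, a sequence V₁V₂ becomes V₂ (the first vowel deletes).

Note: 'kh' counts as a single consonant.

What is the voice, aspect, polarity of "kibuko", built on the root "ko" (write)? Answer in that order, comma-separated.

Segment: ki-bi-u-ko.
voice: u- → active.
aspect: bi- → habitual.
polarity: po/ki- → affirmative.

active, habitual, affirmative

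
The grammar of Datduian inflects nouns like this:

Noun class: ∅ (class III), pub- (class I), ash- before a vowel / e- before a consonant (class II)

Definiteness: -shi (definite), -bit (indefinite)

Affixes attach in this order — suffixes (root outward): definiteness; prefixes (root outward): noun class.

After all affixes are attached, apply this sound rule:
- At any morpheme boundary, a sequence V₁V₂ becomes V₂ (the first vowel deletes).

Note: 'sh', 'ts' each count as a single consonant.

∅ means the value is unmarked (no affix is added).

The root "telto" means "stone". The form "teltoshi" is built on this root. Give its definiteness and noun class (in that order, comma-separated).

Segment: telto-shi.
definiteness: -shi → definite.
noun class: ∅ → class III.

definite, class III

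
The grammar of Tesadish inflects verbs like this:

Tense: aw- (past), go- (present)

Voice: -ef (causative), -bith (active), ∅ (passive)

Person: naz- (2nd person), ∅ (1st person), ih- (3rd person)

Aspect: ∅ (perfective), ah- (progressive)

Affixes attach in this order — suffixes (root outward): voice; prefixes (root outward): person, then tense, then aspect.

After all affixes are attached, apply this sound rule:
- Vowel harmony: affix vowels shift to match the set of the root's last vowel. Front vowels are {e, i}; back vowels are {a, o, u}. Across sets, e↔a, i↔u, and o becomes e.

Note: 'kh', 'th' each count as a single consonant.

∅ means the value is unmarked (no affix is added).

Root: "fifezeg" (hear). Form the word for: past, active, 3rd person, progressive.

ehewihfifezegbith

Attach voice active -bith → fifezegbith.
Attach person 3rd person ih- → ihfifezegbith.
Attach tense past aw- → awihfifezegbith.
Attach aspect progressive ah- → ahawihfifezegbith.
Apply vowel harmony: ahawihfifezegbith → ehewihfifezegbith.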